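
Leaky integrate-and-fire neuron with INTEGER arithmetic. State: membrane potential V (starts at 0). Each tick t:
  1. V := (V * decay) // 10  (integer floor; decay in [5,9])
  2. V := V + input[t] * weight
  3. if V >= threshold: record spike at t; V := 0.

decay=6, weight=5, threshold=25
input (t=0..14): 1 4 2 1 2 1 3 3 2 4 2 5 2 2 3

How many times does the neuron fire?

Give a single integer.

Answer: 3

Derivation:
t=0: input=1 -> V=5
t=1: input=4 -> V=23
t=2: input=2 -> V=23
t=3: input=1 -> V=18
t=4: input=2 -> V=20
t=5: input=1 -> V=17
t=6: input=3 -> V=0 FIRE
t=7: input=3 -> V=15
t=8: input=2 -> V=19
t=9: input=4 -> V=0 FIRE
t=10: input=2 -> V=10
t=11: input=5 -> V=0 FIRE
t=12: input=2 -> V=10
t=13: input=2 -> V=16
t=14: input=3 -> V=24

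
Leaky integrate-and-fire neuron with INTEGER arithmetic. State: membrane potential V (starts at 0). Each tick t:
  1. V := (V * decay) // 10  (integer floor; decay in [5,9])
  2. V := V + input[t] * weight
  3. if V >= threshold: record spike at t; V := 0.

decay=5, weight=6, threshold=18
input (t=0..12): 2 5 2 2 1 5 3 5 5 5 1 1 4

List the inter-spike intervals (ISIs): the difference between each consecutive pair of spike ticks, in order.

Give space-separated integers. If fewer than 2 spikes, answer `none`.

t=0: input=2 -> V=12
t=1: input=5 -> V=0 FIRE
t=2: input=2 -> V=12
t=3: input=2 -> V=0 FIRE
t=4: input=1 -> V=6
t=5: input=5 -> V=0 FIRE
t=6: input=3 -> V=0 FIRE
t=7: input=5 -> V=0 FIRE
t=8: input=5 -> V=0 FIRE
t=9: input=5 -> V=0 FIRE
t=10: input=1 -> V=6
t=11: input=1 -> V=9
t=12: input=4 -> V=0 FIRE

Answer: 2 2 1 1 1 1 3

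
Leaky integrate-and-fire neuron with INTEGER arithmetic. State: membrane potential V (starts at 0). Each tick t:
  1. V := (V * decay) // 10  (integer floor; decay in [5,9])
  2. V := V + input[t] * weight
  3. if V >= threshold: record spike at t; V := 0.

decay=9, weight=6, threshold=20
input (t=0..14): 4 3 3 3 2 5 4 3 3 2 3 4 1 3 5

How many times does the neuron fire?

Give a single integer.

Answer: 10

Derivation:
t=0: input=4 -> V=0 FIRE
t=1: input=3 -> V=18
t=2: input=3 -> V=0 FIRE
t=3: input=3 -> V=18
t=4: input=2 -> V=0 FIRE
t=5: input=5 -> V=0 FIRE
t=6: input=4 -> V=0 FIRE
t=7: input=3 -> V=18
t=8: input=3 -> V=0 FIRE
t=9: input=2 -> V=12
t=10: input=3 -> V=0 FIRE
t=11: input=4 -> V=0 FIRE
t=12: input=1 -> V=6
t=13: input=3 -> V=0 FIRE
t=14: input=5 -> V=0 FIRE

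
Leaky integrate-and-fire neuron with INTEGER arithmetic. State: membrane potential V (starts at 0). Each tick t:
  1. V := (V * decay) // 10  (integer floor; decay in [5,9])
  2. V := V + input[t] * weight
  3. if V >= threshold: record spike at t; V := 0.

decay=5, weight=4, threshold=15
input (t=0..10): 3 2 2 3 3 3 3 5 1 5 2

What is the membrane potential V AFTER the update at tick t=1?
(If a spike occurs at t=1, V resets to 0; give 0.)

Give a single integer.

t=0: input=3 -> V=12
t=1: input=2 -> V=14
t=2: input=2 -> V=0 FIRE
t=3: input=3 -> V=12
t=4: input=3 -> V=0 FIRE
t=5: input=3 -> V=12
t=6: input=3 -> V=0 FIRE
t=7: input=5 -> V=0 FIRE
t=8: input=1 -> V=4
t=9: input=5 -> V=0 FIRE
t=10: input=2 -> V=8

Answer: 14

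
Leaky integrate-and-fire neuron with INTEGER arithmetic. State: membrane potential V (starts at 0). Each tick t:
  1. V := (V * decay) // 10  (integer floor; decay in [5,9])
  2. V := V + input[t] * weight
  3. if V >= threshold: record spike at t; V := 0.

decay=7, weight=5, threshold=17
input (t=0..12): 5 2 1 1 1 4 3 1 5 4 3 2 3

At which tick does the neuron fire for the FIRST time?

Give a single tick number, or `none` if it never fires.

t=0: input=5 -> V=0 FIRE
t=1: input=2 -> V=10
t=2: input=1 -> V=12
t=3: input=1 -> V=13
t=4: input=1 -> V=14
t=5: input=4 -> V=0 FIRE
t=6: input=3 -> V=15
t=7: input=1 -> V=15
t=8: input=5 -> V=0 FIRE
t=9: input=4 -> V=0 FIRE
t=10: input=3 -> V=15
t=11: input=2 -> V=0 FIRE
t=12: input=3 -> V=15

Answer: 0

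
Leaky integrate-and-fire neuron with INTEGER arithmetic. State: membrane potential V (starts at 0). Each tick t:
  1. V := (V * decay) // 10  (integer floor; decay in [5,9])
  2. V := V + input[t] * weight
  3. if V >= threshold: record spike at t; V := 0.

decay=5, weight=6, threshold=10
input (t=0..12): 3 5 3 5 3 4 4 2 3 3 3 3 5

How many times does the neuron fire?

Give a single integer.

Answer: 13

Derivation:
t=0: input=3 -> V=0 FIRE
t=1: input=5 -> V=0 FIRE
t=2: input=3 -> V=0 FIRE
t=3: input=5 -> V=0 FIRE
t=4: input=3 -> V=0 FIRE
t=5: input=4 -> V=0 FIRE
t=6: input=4 -> V=0 FIRE
t=7: input=2 -> V=0 FIRE
t=8: input=3 -> V=0 FIRE
t=9: input=3 -> V=0 FIRE
t=10: input=3 -> V=0 FIRE
t=11: input=3 -> V=0 FIRE
t=12: input=5 -> V=0 FIRE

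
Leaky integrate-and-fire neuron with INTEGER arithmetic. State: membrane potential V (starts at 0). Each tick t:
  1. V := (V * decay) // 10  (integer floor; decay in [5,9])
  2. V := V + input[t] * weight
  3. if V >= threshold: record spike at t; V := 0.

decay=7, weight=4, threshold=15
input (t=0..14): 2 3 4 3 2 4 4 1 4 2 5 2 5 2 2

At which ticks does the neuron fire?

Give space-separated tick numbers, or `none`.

t=0: input=2 -> V=8
t=1: input=3 -> V=0 FIRE
t=2: input=4 -> V=0 FIRE
t=3: input=3 -> V=12
t=4: input=2 -> V=0 FIRE
t=5: input=4 -> V=0 FIRE
t=6: input=4 -> V=0 FIRE
t=7: input=1 -> V=4
t=8: input=4 -> V=0 FIRE
t=9: input=2 -> V=8
t=10: input=5 -> V=0 FIRE
t=11: input=2 -> V=8
t=12: input=5 -> V=0 FIRE
t=13: input=2 -> V=8
t=14: input=2 -> V=13

Answer: 1 2 4 5 6 8 10 12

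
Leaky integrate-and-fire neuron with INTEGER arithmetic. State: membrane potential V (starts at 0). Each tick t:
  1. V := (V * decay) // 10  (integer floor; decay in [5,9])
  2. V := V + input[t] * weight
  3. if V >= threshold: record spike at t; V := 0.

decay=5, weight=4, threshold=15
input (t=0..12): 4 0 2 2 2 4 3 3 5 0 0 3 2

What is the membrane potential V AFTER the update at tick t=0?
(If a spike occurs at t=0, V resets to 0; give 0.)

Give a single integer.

Answer: 0

Derivation:
t=0: input=4 -> V=0 FIRE
t=1: input=0 -> V=0
t=2: input=2 -> V=8
t=3: input=2 -> V=12
t=4: input=2 -> V=14
t=5: input=4 -> V=0 FIRE
t=6: input=3 -> V=12
t=7: input=3 -> V=0 FIRE
t=8: input=5 -> V=0 FIRE
t=9: input=0 -> V=0
t=10: input=0 -> V=0
t=11: input=3 -> V=12
t=12: input=2 -> V=14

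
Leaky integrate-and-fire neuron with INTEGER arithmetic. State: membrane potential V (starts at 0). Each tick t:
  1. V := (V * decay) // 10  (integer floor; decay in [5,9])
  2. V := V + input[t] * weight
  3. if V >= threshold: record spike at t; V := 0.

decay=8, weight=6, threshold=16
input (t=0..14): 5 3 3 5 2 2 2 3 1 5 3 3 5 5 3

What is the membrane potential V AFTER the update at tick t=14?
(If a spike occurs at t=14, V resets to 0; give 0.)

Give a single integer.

t=0: input=5 -> V=0 FIRE
t=1: input=3 -> V=0 FIRE
t=2: input=3 -> V=0 FIRE
t=3: input=5 -> V=0 FIRE
t=4: input=2 -> V=12
t=5: input=2 -> V=0 FIRE
t=6: input=2 -> V=12
t=7: input=3 -> V=0 FIRE
t=8: input=1 -> V=6
t=9: input=5 -> V=0 FIRE
t=10: input=3 -> V=0 FIRE
t=11: input=3 -> V=0 FIRE
t=12: input=5 -> V=0 FIRE
t=13: input=5 -> V=0 FIRE
t=14: input=3 -> V=0 FIRE

Answer: 0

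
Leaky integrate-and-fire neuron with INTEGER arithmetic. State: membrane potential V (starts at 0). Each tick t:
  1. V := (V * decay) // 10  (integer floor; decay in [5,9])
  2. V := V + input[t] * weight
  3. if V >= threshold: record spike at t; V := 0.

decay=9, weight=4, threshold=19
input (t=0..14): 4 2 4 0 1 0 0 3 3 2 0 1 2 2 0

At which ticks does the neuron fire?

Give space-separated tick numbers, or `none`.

Answer: 1 7 12

Derivation:
t=0: input=4 -> V=16
t=1: input=2 -> V=0 FIRE
t=2: input=4 -> V=16
t=3: input=0 -> V=14
t=4: input=1 -> V=16
t=5: input=0 -> V=14
t=6: input=0 -> V=12
t=7: input=3 -> V=0 FIRE
t=8: input=3 -> V=12
t=9: input=2 -> V=18
t=10: input=0 -> V=16
t=11: input=1 -> V=18
t=12: input=2 -> V=0 FIRE
t=13: input=2 -> V=8
t=14: input=0 -> V=7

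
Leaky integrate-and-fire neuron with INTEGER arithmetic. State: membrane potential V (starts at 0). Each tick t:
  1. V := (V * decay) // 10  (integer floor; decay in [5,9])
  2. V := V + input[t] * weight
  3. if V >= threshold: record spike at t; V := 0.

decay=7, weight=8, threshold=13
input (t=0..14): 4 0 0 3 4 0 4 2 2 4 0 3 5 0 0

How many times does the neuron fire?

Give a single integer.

t=0: input=4 -> V=0 FIRE
t=1: input=0 -> V=0
t=2: input=0 -> V=0
t=3: input=3 -> V=0 FIRE
t=4: input=4 -> V=0 FIRE
t=5: input=0 -> V=0
t=6: input=4 -> V=0 FIRE
t=7: input=2 -> V=0 FIRE
t=8: input=2 -> V=0 FIRE
t=9: input=4 -> V=0 FIRE
t=10: input=0 -> V=0
t=11: input=3 -> V=0 FIRE
t=12: input=5 -> V=0 FIRE
t=13: input=0 -> V=0
t=14: input=0 -> V=0

Answer: 9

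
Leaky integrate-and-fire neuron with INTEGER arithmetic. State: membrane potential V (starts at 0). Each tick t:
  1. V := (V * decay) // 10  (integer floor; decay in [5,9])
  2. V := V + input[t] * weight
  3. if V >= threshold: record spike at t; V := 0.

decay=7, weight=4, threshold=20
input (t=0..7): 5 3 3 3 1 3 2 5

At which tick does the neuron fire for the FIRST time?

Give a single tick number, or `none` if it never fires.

t=0: input=5 -> V=0 FIRE
t=1: input=3 -> V=12
t=2: input=3 -> V=0 FIRE
t=3: input=3 -> V=12
t=4: input=1 -> V=12
t=5: input=3 -> V=0 FIRE
t=6: input=2 -> V=8
t=7: input=5 -> V=0 FIRE

Answer: 0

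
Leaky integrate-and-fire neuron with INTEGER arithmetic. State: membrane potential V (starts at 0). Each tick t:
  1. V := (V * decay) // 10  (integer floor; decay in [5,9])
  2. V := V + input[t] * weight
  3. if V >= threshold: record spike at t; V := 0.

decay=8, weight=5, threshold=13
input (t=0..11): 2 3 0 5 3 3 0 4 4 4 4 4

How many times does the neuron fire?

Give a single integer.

t=0: input=2 -> V=10
t=1: input=3 -> V=0 FIRE
t=2: input=0 -> V=0
t=3: input=5 -> V=0 FIRE
t=4: input=3 -> V=0 FIRE
t=5: input=3 -> V=0 FIRE
t=6: input=0 -> V=0
t=7: input=4 -> V=0 FIRE
t=8: input=4 -> V=0 FIRE
t=9: input=4 -> V=0 FIRE
t=10: input=4 -> V=0 FIRE
t=11: input=4 -> V=0 FIRE

Answer: 9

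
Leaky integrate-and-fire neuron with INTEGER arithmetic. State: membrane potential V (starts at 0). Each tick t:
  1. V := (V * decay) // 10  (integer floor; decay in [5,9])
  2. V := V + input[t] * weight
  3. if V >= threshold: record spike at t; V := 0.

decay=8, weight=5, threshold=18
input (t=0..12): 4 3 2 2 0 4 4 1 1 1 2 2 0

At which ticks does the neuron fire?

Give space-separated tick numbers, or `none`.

Answer: 0 2 5 6 10

Derivation:
t=0: input=4 -> V=0 FIRE
t=1: input=3 -> V=15
t=2: input=2 -> V=0 FIRE
t=3: input=2 -> V=10
t=4: input=0 -> V=8
t=5: input=4 -> V=0 FIRE
t=6: input=4 -> V=0 FIRE
t=7: input=1 -> V=5
t=8: input=1 -> V=9
t=9: input=1 -> V=12
t=10: input=2 -> V=0 FIRE
t=11: input=2 -> V=10
t=12: input=0 -> V=8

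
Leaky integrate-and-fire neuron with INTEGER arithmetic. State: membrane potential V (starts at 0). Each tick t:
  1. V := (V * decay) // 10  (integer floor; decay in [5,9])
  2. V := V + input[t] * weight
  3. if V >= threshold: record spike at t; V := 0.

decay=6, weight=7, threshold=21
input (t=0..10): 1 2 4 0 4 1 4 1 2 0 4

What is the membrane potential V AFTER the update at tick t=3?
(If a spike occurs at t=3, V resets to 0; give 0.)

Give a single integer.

Answer: 0

Derivation:
t=0: input=1 -> V=7
t=1: input=2 -> V=18
t=2: input=4 -> V=0 FIRE
t=3: input=0 -> V=0
t=4: input=4 -> V=0 FIRE
t=5: input=1 -> V=7
t=6: input=4 -> V=0 FIRE
t=7: input=1 -> V=7
t=8: input=2 -> V=18
t=9: input=0 -> V=10
t=10: input=4 -> V=0 FIRE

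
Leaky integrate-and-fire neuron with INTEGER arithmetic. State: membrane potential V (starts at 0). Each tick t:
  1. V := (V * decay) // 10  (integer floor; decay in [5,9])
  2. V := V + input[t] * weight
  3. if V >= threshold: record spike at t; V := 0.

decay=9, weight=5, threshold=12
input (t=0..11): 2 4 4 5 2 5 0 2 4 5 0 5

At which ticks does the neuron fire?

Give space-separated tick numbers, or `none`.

Answer: 1 2 3 5 8 9 11

Derivation:
t=0: input=2 -> V=10
t=1: input=4 -> V=0 FIRE
t=2: input=4 -> V=0 FIRE
t=3: input=5 -> V=0 FIRE
t=4: input=2 -> V=10
t=5: input=5 -> V=0 FIRE
t=6: input=0 -> V=0
t=7: input=2 -> V=10
t=8: input=4 -> V=0 FIRE
t=9: input=5 -> V=0 FIRE
t=10: input=0 -> V=0
t=11: input=5 -> V=0 FIRE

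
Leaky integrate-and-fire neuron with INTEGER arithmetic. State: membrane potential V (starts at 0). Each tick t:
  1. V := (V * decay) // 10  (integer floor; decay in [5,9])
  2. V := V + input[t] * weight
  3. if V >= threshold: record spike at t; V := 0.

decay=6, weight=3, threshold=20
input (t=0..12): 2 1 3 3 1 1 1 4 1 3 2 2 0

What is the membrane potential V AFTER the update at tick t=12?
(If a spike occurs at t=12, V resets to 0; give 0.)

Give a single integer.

t=0: input=2 -> V=6
t=1: input=1 -> V=6
t=2: input=3 -> V=12
t=3: input=3 -> V=16
t=4: input=1 -> V=12
t=5: input=1 -> V=10
t=6: input=1 -> V=9
t=7: input=4 -> V=17
t=8: input=1 -> V=13
t=9: input=3 -> V=16
t=10: input=2 -> V=15
t=11: input=2 -> V=15
t=12: input=0 -> V=9

Answer: 9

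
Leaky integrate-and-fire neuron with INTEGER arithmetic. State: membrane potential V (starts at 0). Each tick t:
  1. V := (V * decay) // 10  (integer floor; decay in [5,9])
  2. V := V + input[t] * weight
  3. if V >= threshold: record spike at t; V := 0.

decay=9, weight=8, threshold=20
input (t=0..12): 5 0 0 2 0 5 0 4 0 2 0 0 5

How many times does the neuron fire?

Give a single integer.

t=0: input=5 -> V=0 FIRE
t=1: input=0 -> V=0
t=2: input=0 -> V=0
t=3: input=2 -> V=16
t=4: input=0 -> V=14
t=5: input=5 -> V=0 FIRE
t=6: input=0 -> V=0
t=7: input=4 -> V=0 FIRE
t=8: input=0 -> V=0
t=9: input=2 -> V=16
t=10: input=0 -> V=14
t=11: input=0 -> V=12
t=12: input=5 -> V=0 FIRE

Answer: 4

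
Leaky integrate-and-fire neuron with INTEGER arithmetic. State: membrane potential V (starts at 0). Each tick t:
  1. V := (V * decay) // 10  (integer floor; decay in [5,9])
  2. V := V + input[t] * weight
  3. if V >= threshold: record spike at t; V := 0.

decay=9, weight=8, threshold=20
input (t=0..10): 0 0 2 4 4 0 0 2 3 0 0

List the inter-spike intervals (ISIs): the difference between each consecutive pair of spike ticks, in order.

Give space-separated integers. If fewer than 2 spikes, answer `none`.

t=0: input=0 -> V=0
t=1: input=0 -> V=0
t=2: input=2 -> V=16
t=3: input=4 -> V=0 FIRE
t=4: input=4 -> V=0 FIRE
t=5: input=0 -> V=0
t=6: input=0 -> V=0
t=7: input=2 -> V=16
t=8: input=3 -> V=0 FIRE
t=9: input=0 -> V=0
t=10: input=0 -> V=0

Answer: 1 4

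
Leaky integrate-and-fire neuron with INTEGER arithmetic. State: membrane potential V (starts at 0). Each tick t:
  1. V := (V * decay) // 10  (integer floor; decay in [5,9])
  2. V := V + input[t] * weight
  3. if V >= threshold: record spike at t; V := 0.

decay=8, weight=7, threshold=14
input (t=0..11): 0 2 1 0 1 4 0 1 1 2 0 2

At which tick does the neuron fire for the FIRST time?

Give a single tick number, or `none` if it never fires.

Answer: 1

Derivation:
t=0: input=0 -> V=0
t=1: input=2 -> V=0 FIRE
t=2: input=1 -> V=7
t=3: input=0 -> V=5
t=4: input=1 -> V=11
t=5: input=4 -> V=0 FIRE
t=6: input=0 -> V=0
t=7: input=1 -> V=7
t=8: input=1 -> V=12
t=9: input=2 -> V=0 FIRE
t=10: input=0 -> V=0
t=11: input=2 -> V=0 FIRE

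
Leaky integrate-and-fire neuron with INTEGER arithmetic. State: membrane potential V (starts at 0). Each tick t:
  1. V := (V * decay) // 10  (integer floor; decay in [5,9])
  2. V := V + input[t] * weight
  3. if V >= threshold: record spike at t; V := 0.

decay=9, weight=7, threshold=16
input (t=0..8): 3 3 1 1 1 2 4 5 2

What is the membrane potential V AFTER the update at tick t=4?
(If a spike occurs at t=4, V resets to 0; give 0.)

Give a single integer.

t=0: input=3 -> V=0 FIRE
t=1: input=3 -> V=0 FIRE
t=2: input=1 -> V=7
t=3: input=1 -> V=13
t=4: input=1 -> V=0 FIRE
t=5: input=2 -> V=14
t=6: input=4 -> V=0 FIRE
t=7: input=5 -> V=0 FIRE
t=8: input=2 -> V=14

Answer: 0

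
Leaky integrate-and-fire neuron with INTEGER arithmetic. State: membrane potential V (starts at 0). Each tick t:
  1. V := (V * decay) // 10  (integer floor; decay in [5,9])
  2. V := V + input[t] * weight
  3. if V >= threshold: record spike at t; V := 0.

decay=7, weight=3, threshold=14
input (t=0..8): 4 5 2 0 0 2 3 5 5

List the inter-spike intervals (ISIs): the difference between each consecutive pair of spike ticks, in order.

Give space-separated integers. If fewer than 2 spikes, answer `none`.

Answer: 6 1

Derivation:
t=0: input=4 -> V=12
t=1: input=5 -> V=0 FIRE
t=2: input=2 -> V=6
t=3: input=0 -> V=4
t=4: input=0 -> V=2
t=5: input=2 -> V=7
t=6: input=3 -> V=13
t=7: input=5 -> V=0 FIRE
t=8: input=5 -> V=0 FIRE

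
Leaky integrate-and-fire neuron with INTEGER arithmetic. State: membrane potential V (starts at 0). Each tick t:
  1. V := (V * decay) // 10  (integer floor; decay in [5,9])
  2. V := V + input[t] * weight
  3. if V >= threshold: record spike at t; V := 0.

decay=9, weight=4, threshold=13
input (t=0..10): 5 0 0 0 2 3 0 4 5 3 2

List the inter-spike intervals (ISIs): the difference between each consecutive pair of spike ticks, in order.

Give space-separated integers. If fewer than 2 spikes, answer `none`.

Answer: 5 2 1 2

Derivation:
t=0: input=5 -> V=0 FIRE
t=1: input=0 -> V=0
t=2: input=0 -> V=0
t=3: input=0 -> V=0
t=4: input=2 -> V=8
t=5: input=3 -> V=0 FIRE
t=6: input=0 -> V=0
t=7: input=4 -> V=0 FIRE
t=8: input=5 -> V=0 FIRE
t=9: input=3 -> V=12
t=10: input=2 -> V=0 FIRE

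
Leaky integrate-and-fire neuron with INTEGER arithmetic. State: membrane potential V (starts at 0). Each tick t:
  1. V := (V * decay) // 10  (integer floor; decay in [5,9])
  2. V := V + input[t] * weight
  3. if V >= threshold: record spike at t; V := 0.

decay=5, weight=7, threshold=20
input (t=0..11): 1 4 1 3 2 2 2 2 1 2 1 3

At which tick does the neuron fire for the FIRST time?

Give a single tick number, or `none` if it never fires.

t=0: input=1 -> V=7
t=1: input=4 -> V=0 FIRE
t=2: input=1 -> V=7
t=3: input=3 -> V=0 FIRE
t=4: input=2 -> V=14
t=5: input=2 -> V=0 FIRE
t=6: input=2 -> V=14
t=7: input=2 -> V=0 FIRE
t=8: input=1 -> V=7
t=9: input=2 -> V=17
t=10: input=1 -> V=15
t=11: input=3 -> V=0 FIRE

Answer: 1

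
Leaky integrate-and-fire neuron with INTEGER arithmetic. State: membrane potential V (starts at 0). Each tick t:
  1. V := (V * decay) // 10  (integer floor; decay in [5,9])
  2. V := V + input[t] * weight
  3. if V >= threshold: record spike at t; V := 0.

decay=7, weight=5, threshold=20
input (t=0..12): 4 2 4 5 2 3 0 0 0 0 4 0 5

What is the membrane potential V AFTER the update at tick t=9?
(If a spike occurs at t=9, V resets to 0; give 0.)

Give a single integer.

Answer: 0

Derivation:
t=0: input=4 -> V=0 FIRE
t=1: input=2 -> V=10
t=2: input=4 -> V=0 FIRE
t=3: input=5 -> V=0 FIRE
t=4: input=2 -> V=10
t=5: input=3 -> V=0 FIRE
t=6: input=0 -> V=0
t=7: input=0 -> V=0
t=8: input=0 -> V=0
t=9: input=0 -> V=0
t=10: input=4 -> V=0 FIRE
t=11: input=0 -> V=0
t=12: input=5 -> V=0 FIRE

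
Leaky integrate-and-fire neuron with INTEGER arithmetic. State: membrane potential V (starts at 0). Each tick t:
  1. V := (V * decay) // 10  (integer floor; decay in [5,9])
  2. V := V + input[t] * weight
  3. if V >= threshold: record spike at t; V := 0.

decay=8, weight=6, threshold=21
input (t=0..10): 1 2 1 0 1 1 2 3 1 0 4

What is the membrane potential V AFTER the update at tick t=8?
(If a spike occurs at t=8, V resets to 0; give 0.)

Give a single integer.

Answer: 20

Derivation:
t=0: input=1 -> V=6
t=1: input=2 -> V=16
t=2: input=1 -> V=18
t=3: input=0 -> V=14
t=4: input=1 -> V=17
t=5: input=1 -> V=19
t=6: input=2 -> V=0 FIRE
t=7: input=3 -> V=18
t=8: input=1 -> V=20
t=9: input=0 -> V=16
t=10: input=4 -> V=0 FIRE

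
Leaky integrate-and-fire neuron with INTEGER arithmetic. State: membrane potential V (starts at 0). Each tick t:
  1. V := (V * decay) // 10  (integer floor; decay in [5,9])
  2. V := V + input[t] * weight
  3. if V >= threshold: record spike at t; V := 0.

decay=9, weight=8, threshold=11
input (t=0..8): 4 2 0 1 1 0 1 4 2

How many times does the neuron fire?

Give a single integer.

Answer: 5

Derivation:
t=0: input=4 -> V=0 FIRE
t=1: input=2 -> V=0 FIRE
t=2: input=0 -> V=0
t=3: input=1 -> V=8
t=4: input=1 -> V=0 FIRE
t=5: input=0 -> V=0
t=6: input=1 -> V=8
t=7: input=4 -> V=0 FIRE
t=8: input=2 -> V=0 FIRE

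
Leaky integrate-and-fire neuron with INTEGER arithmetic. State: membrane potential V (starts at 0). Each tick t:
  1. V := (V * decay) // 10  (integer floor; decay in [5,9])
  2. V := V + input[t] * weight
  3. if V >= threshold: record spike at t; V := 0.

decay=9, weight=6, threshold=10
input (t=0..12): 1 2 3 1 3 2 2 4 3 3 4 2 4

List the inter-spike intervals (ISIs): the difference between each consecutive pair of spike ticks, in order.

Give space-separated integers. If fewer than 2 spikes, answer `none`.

Answer: 1 2 1 1 1 1 1 1 1 1

Derivation:
t=0: input=1 -> V=6
t=1: input=2 -> V=0 FIRE
t=2: input=3 -> V=0 FIRE
t=3: input=1 -> V=6
t=4: input=3 -> V=0 FIRE
t=5: input=2 -> V=0 FIRE
t=6: input=2 -> V=0 FIRE
t=7: input=4 -> V=0 FIRE
t=8: input=3 -> V=0 FIRE
t=9: input=3 -> V=0 FIRE
t=10: input=4 -> V=0 FIRE
t=11: input=2 -> V=0 FIRE
t=12: input=4 -> V=0 FIRE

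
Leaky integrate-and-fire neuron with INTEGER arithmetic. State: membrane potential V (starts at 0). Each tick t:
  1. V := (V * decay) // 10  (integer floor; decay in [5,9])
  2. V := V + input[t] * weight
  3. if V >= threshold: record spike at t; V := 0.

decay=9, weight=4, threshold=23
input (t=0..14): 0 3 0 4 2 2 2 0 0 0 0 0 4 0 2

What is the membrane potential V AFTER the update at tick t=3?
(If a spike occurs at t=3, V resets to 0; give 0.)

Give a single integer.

Answer: 0

Derivation:
t=0: input=0 -> V=0
t=1: input=3 -> V=12
t=2: input=0 -> V=10
t=3: input=4 -> V=0 FIRE
t=4: input=2 -> V=8
t=5: input=2 -> V=15
t=6: input=2 -> V=21
t=7: input=0 -> V=18
t=8: input=0 -> V=16
t=9: input=0 -> V=14
t=10: input=0 -> V=12
t=11: input=0 -> V=10
t=12: input=4 -> V=0 FIRE
t=13: input=0 -> V=0
t=14: input=2 -> V=8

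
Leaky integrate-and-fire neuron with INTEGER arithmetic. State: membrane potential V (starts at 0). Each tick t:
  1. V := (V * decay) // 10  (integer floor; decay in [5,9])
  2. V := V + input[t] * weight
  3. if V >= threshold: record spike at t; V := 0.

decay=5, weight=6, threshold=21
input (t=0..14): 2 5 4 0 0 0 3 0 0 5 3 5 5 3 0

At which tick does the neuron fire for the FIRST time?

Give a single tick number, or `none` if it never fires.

Answer: 1

Derivation:
t=0: input=2 -> V=12
t=1: input=5 -> V=0 FIRE
t=2: input=4 -> V=0 FIRE
t=3: input=0 -> V=0
t=4: input=0 -> V=0
t=5: input=0 -> V=0
t=6: input=3 -> V=18
t=7: input=0 -> V=9
t=8: input=0 -> V=4
t=9: input=5 -> V=0 FIRE
t=10: input=3 -> V=18
t=11: input=5 -> V=0 FIRE
t=12: input=5 -> V=0 FIRE
t=13: input=3 -> V=18
t=14: input=0 -> V=9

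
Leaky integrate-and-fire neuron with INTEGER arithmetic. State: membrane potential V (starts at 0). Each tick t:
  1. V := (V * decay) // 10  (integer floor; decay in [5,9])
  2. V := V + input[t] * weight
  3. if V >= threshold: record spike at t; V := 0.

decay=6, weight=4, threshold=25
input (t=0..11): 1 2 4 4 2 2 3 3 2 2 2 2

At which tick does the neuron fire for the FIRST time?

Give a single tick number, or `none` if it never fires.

t=0: input=1 -> V=4
t=1: input=2 -> V=10
t=2: input=4 -> V=22
t=3: input=4 -> V=0 FIRE
t=4: input=2 -> V=8
t=5: input=2 -> V=12
t=6: input=3 -> V=19
t=7: input=3 -> V=23
t=8: input=2 -> V=21
t=9: input=2 -> V=20
t=10: input=2 -> V=20
t=11: input=2 -> V=20

Answer: 3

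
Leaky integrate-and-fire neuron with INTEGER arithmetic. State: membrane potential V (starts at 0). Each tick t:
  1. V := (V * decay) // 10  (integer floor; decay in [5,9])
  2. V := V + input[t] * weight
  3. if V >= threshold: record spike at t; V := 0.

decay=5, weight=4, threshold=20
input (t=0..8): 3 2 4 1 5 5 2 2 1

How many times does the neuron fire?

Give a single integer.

Answer: 3

Derivation:
t=0: input=3 -> V=12
t=1: input=2 -> V=14
t=2: input=4 -> V=0 FIRE
t=3: input=1 -> V=4
t=4: input=5 -> V=0 FIRE
t=5: input=5 -> V=0 FIRE
t=6: input=2 -> V=8
t=7: input=2 -> V=12
t=8: input=1 -> V=10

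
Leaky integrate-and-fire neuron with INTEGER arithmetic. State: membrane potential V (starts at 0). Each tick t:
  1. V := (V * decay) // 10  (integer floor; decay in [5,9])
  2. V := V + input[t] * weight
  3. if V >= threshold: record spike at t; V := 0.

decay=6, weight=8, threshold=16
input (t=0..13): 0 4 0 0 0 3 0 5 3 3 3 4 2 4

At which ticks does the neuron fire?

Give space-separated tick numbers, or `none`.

t=0: input=0 -> V=0
t=1: input=4 -> V=0 FIRE
t=2: input=0 -> V=0
t=3: input=0 -> V=0
t=4: input=0 -> V=0
t=5: input=3 -> V=0 FIRE
t=6: input=0 -> V=0
t=7: input=5 -> V=0 FIRE
t=8: input=3 -> V=0 FIRE
t=9: input=3 -> V=0 FIRE
t=10: input=3 -> V=0 FIRE
t=11: input=4 -> V=0 FIRE
t=12: input=2 -> V=0 FIRE
t=13: input=4 -> V=0 FIRE

Answer: 1 5 7 8 9 10 11 12 13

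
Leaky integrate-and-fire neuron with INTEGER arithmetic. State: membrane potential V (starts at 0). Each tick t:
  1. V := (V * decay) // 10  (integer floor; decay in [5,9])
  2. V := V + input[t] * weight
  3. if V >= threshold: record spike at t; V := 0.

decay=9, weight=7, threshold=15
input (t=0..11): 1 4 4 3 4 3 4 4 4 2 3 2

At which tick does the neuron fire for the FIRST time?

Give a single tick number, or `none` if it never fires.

t=0: input=1 -> V=7
t=1: input=4 -> V=0 FIRE
t=2: input=4 -> V=0 FIRE
t=3: input=3 -> V=0 FIRE
t=4: input=4 -> V=0 FIRE
t=5: input=3 -> V=0 FIRE
t=6: input=4 -> V=0 FIRE
t=7: input=4 -> V=0 FIRE
t=8: input=4 -> V=0 FIRE
t=9: input=2 -> V=14
t=10: input=3 -> V=0 FIRE
t=11: input=2 -> V=14

Answer: 1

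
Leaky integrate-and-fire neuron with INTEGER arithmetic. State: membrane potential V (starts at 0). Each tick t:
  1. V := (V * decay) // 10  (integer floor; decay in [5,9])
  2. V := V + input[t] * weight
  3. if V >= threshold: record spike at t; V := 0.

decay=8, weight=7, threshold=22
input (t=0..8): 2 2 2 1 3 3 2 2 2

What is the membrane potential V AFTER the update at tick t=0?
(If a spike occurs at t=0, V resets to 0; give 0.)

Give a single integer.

t=0: input=2 -> V=14
t=1: input=2 -> V=0 FIRE
t=2: input=2 -> V=14
t=3: input=1 -> V=18
t=4: input=3 -> V=0 FIRE
t=5: input=3 -> V=21
t=6: input=2 -> V=0 FIRE
t=7: input=2 -> V=14
t=8: input=2 -> V=0 FIRE

Answer: 14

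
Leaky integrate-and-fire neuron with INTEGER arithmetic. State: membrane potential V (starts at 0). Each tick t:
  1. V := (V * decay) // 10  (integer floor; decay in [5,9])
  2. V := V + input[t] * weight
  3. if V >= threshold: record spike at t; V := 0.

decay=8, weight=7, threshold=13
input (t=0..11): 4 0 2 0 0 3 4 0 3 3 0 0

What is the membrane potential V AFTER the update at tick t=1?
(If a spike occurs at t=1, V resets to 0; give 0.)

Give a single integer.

t=0: input=4 -> V=0 FIRE
t=1: input=0 -> V=0
t=2: input=2 -> V=0 FIRE
t=3: input=0 -> V=0
t=4: input=0 -> V=0
t=5: input=3 -> V=0 FIRE
t=6: input=4 -> V=0 FIRE
t=7: input=0 -> V=0
t=8: input=3 -> V=0 FIRE
t=9: input=3 -> V=0 FIRE
t=10: input=0 -> V=0
t=11: input=0 -> V=0

Answer: 0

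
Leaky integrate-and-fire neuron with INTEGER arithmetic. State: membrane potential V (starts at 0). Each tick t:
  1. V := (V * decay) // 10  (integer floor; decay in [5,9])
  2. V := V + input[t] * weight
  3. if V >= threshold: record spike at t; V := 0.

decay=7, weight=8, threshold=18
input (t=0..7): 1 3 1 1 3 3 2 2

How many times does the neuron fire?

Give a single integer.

t=0: input=1 -> V=8
t=1: input=3 -> V=0 FIRE
t=2: input=1 -> V=8
t=3: input=1 -> V=13
t=4: input=3 -> V=0 FIRE
t=5: input=3 -> V=0 FIRE
t=6: input=2 -> V=16
t=7: input=2 -> V=0 FIRE

Answer: 4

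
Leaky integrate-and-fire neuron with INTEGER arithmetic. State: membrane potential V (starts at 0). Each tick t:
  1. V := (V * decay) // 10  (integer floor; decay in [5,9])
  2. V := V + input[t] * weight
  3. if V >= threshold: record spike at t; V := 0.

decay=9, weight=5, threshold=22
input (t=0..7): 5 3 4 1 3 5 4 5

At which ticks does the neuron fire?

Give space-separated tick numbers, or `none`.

Answer: 0 2 5 7

Derivation:
t=0: input=5 -> V=0 FIRE
t=1: input=3 -> V=15
t=2: input=4 -> V=0 FIRE
t=3: input=1 -> V=5
t=4: input=3 -> V=19
t=5: input=5 -> V=0 FIRE
t=6: input=4 -> V=20
t=7: input=5 -> V=0 FIRE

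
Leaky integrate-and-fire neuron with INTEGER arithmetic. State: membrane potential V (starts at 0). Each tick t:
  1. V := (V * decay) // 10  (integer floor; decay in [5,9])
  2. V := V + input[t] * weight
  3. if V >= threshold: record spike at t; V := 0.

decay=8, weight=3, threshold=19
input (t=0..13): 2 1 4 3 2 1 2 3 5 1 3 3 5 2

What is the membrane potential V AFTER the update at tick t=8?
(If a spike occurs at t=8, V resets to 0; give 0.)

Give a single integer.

t=0: input=2 -> V=6
t=1: input=1 -> V=7
t=2: input=4 -> V=17
t=3: input=3 -> V=0 FIRE
t=4: input=2 -> V=6
t=5: input=1 -> V=7
t=6: input=2 -> V=11
t=7: input=3 -> V=17
t=8: input=5 -> V=0 FIRE
t=9: input=1 -> V=3
t=10: input=3 -> V=11
t=11: input=3 -> V=17
t=12: input=5 -> V=0 FIRE
t=13: input=2 -> V=6

Answer: 0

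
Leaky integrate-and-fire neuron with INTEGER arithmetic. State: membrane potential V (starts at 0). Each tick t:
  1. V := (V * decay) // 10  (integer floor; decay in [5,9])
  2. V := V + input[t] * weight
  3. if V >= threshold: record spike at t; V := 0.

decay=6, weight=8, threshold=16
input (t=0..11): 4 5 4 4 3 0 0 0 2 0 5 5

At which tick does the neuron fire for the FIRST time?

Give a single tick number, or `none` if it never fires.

Answer: 0

Derivation:
t=0: input=4 -> V=0 FIRE
t=1: input=5 -> V=0 FIRE
t=2: input=4 -> V=0 FIRE
t=3: input=4 -> V=0 FIRE
t=4: input=3 -> V=0 FIRE
t=5: input=0 -> V=0
t=6: input=0 -> V=0
t=7: input=0 -> V=0
t=8: input=2 -> V=0 FIRE
t=9: input=0 -> V=0
t=10: input=5 -> V=0 FIRE
t=11: input=5 -> V=0 FIRE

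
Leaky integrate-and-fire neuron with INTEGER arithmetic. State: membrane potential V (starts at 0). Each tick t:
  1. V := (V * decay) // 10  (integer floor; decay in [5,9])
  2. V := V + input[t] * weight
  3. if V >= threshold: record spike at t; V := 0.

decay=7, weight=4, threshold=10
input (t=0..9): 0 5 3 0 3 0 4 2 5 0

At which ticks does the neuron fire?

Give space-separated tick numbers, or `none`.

t=0: input=0 -> V=0
t=1: input=5 -> V=0 FIRE
t=2: input=3 -> V=0 FIRE
t=3: input=0 -> V=0
t=4: input=3 -> V=0 FIRE
t=5: input=0 -> V=0
t=6: input=4 -> V=0 FIRE
t=7: input=2 -> V=8
t=8: input=5 -> V=0 FIRE
t=9: input=0 -> V=0

Answer: 1 2 4 6 8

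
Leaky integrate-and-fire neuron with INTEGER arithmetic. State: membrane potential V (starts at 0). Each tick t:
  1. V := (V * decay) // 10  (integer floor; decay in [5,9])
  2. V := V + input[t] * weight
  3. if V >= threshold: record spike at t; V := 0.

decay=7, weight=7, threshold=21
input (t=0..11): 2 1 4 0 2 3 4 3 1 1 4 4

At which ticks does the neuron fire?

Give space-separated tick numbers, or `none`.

Answer: 2 5 6 7 10 11

Derivation:
t=0: input=2 -> V=14
t=1: input=1 -> V=16
t=2: input=4 -> V=0 FIRE
t=3: input=0 -> V=0
t=4: input=2 -> V=14
t=5: input=3 -> V=0 FIRE
t=6: input=4 -> V=0 FIRE
t=7: input=3 -> V=0 FIRE
t=8: input=1 -> V=7
t=9: input=1 -> V=11
t=10: input=4 -> V=0 FIRE
t=11: input=4 -> V=0 FIRE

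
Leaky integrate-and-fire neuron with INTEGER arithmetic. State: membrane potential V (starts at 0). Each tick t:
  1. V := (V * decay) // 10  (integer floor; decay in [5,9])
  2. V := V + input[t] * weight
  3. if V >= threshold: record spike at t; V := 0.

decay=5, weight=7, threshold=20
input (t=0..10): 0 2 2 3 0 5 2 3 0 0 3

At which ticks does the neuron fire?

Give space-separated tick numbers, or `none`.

t=0: input=0 -> V=0
t=1: input=2 -> V=14
t=2: input=2 -> V=0 FIRE
t=3: input=3 -> V=0 FIRE
t=4: input=0 -> V=0
t=5: input=5 -> V=0 FIRE
t=6: input=2 -> V=14
t=7: input=3 -> V=0 FIRE
t=8: input=0 -> V=0
t=9: input=0 -> V=0
t=10: input=3 -> V=0 FIRE

Answer: 2 3 5 7 10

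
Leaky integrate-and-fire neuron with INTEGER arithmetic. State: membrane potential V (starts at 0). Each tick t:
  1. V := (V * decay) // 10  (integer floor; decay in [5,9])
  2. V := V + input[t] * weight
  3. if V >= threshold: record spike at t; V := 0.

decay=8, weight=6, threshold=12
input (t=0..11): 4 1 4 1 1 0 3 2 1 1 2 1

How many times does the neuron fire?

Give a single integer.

t=0: input=4 -> V=0 FIRE
t=1: input=1 -> V=6
t=2: input=4 -> V=0 FIRE
t=3: input=1 -> V=6
t=4: input=1 -> V=10
t=5: input=0 -> V=8
t=6: input=3 -> V=0 FIRE
t=7: input=2 -> V=0 FIRE
t=8: input=1 -> V=6
t=9: input=1 -> V=10
t=10: input=2 -> V=0 FIRE
t=11: input=1 -> V=6

Answer: 5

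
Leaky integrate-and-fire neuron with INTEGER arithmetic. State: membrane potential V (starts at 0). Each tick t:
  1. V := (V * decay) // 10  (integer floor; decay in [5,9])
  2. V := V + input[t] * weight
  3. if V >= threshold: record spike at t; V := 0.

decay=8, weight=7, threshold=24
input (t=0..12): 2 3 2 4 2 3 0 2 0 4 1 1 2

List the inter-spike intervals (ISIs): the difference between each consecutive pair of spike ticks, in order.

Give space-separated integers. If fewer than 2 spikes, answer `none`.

t=0: input=2 -> V=14
t=1: input=3 -> V=0 FIRE
t=2: input=2 -> V=14
t=3: input=4 -> V=0 FIRE
t=4: input=2 -> V=14
t=5: input=3 -> V=0 FIRE
t=6: input=0 -> V=0
t=7: input=2 -> V=14
t=8: input=0 -> V=11
t=9: input=4 -> V=0 FIRE
t=10: input=1 -> V=7
t=11: input=1 -> V=12
t=12: input=2 -> V=23

Answer: 2 2 4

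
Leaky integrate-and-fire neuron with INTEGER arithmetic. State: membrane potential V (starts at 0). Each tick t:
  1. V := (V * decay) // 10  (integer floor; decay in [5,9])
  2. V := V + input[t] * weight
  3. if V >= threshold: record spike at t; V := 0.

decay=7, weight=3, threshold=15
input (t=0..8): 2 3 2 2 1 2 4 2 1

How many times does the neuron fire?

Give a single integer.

Answer: 2

Derivation:
t=0: input=2 -> V=6
t=1: input=3 -> V=13
t=2: input=2 -> V=0 FIRE
t=3: input=2 -> V=6
t=4: input=1 -> V=7
t=5: input=2 -> V=10
t=6: input=4 -> V=0 FIRE
t=7: input=2 -> V=6
t=8: input=1 -> V=7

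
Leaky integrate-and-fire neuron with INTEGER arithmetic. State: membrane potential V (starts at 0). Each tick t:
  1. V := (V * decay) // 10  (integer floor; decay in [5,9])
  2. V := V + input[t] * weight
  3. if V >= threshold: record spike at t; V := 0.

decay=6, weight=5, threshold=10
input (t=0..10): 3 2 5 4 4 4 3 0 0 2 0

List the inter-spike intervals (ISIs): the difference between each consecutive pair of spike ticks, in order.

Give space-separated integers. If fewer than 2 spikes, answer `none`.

Answer: 1 1 1 1 1 1 3

Derivation:
t=0: input=3 -> V=0 FIRE
t=1: input=2 -> V=0 FIRE
t=2: input=5 -> V=0 FIRE
t=3: input=4 -> V=0 FIRE
t=4: input=4 -> V=0 FIRE
t=5: input=4 -> V=0 FIRE
t=6: input=3 -> V=0 FIRE
t=7: input=0 -> V=0
t=8: input=0 -> V=0
t=9: input=2 -> V=0 FIRE
t=10: input=0 -> V=0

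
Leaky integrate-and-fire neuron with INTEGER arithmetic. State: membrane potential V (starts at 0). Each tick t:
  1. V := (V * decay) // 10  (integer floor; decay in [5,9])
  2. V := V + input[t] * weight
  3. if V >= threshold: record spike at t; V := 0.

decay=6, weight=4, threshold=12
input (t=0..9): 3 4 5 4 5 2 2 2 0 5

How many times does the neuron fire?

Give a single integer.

Answer: 7

Derivation:
t=0: input=3 -> V=0 FIRE
t=1: input=4 -> V=0 FIRE
t=2: input=5 -> V=0 FIRE
t=3: input=4 -> V=0 FIRE
t=4: input=5 -> V=0 FIRE
t=5: input=2 -> V=8
t=6: input=2 -> V=0 FIRE
t=7: input=2 -> V=8
t=8: input=0 -> V=4
t=9: input=5 -> V=0 FIRE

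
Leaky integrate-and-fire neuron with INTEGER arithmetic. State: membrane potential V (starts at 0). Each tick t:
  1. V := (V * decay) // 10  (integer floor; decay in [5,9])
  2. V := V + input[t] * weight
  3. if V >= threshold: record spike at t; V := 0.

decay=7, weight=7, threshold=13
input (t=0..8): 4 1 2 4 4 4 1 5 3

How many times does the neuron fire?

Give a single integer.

t=0: input=4 -> V=0 FIRE
t=1: input=1 -> V=7
t=2: input=2 -> V=0 FIRE
t=3: input=4 -> V=0 FIRE
t=4: input=4 -> V=0 FIRE
t=5: input=4 -> V=0 FIRE
t=6: input=1 -> V=7
t=7: input=5 -> V=0 FIRE
t=8: input=3 -> V=0 FIRE

Answer: 7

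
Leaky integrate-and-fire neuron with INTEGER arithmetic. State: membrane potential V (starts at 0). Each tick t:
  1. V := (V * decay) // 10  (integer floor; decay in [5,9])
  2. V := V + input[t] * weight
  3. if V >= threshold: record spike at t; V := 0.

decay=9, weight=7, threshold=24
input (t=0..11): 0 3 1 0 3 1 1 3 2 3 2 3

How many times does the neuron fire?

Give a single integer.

t=0: input=0 -> V=0
t=1: input=3 -> V=21
t=2: input=1 -> V=0 FIRE
t=3: input=0 -> V=0
t=4: input=3 -> V=21
t=5: input=1 -> V=0 FIRE
t=6: input=1 -> V=7
t=7: input=3 -> V=0 FIRE
t=8: input=2 -> V=14
t=9: input=3 -> V=0 FIRE
t=10: input=2 -> V=14
t=11: input=3 -> V=0 FIRE

Answer: 5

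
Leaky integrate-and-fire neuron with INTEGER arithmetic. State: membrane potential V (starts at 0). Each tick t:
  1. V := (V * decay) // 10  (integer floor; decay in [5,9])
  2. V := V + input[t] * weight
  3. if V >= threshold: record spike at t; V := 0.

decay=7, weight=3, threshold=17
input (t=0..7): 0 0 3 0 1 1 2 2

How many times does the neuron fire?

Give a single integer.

t=0: input=0 -> V=0
t=1: input=0 -> V=0
t=2: input=3 -> V=9
t=3: input=0 -> V=6
t=4: input=1 -> V=7
t=5: input=1 -> V=7
t=6: input=2 -> V=10
t=7: input=2 -> V=13

Answer: 0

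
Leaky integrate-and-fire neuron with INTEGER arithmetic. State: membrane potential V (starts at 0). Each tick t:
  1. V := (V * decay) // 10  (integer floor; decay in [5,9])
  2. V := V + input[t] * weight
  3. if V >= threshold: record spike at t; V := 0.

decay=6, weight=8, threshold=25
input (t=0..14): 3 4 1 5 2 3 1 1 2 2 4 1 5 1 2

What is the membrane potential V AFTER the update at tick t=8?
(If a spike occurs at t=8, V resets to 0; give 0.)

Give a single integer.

t=0: input=3 -> V=24
t=1: input=4 -> V=0 FIRE
t=2: input=1 -> V=8
t=3: input=5 -> V=0 FIRE
t=4: input=2 -> V=16
t=5: input=3 -> V=0 FIRE
t=6: input=1 -> V=8
t=7: input=1 -> V=12
t=8: input=2 -> V=23
t=9: input=2 -> V=0 FIRE
t=10: input=4 -> V=0 FIRE
t=11: input=1 -> V=8
t=12: input=5 -> V=0 FIRE
t=13: input=1 -> V=8
t=14: input=2 -> V=20

Answer: 23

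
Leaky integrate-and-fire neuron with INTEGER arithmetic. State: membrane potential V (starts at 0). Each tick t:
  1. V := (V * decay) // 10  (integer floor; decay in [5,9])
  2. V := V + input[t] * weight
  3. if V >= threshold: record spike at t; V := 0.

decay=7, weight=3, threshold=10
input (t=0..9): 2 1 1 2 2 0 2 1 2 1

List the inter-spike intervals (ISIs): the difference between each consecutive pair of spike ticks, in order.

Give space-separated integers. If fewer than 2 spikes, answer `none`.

t=0: input=2 -> V=6
t=1: input=1 -> V=7
t=2: input=1 -> V=7
t=3: input=2 -> V=0 FIRE
t=4: input=2 -> V=6
t=5: input=0 -> V=4
t=6: input=2 -> V=8
t=7: input=1 -> V=8
t=8: input=2 -> V=0 FIRE
t=9: input=1 -> V=3

Answer: 5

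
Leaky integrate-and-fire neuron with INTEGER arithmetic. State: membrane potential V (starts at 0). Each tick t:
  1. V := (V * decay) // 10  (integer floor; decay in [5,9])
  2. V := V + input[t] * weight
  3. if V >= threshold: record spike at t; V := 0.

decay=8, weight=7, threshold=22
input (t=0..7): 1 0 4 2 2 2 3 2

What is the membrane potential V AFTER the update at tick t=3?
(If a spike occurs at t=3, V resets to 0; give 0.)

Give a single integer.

Answer: 14

Derivation:
t=0: input=1 -> V=7
t=1: input=0 -> V=5
t=2: input=4 -> V=0 FIRE
t=3: input=2 -> V=14
t=4: input=2 -> V=0 FIRE
t=5: input=2 -> V=14
t=6: input=3 -> V=0 FIRE
t=7: input=2 -> V=14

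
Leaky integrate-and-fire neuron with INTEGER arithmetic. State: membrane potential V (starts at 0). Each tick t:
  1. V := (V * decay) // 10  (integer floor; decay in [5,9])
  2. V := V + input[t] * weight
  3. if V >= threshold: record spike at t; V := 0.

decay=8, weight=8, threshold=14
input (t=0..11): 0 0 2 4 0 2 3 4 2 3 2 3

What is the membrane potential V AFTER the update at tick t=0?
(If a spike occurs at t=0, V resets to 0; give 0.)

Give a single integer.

t=0: input=0 -> V=0
t=1: input=0 -> V=0
t=2: input=2 -> V=0 FIRE
t=3: input=4 -> V=0 FIRE
t=4: input=0 -> V=0
t=5: input=2 -> V=0 FIRE
t=6: input=3 -> V=0 FIRE
t=7: input=4 -> V=0 FIRE
t=8: input=2 -> V=0 FIRE
t=9: input=3 -> V=0 FIRE
t=10: input=2 -> V=0 FIRE
t=11: input=3 -> V=0 FIRE

Answer: 0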